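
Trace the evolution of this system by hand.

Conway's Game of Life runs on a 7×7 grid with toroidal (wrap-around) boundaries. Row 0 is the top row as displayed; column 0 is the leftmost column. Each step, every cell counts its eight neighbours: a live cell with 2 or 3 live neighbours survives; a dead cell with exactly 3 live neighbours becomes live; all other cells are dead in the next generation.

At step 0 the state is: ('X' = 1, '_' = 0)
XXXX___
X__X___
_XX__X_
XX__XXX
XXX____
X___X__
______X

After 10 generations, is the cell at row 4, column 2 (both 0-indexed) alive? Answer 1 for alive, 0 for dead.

t=0: XXXX___
X__X___
_XX__X_
XX__XXX
XXX____
X___X__
______X
t=1: XXXX__X
X__XX_X
__XX_X_
___XXX_
__XXX__
X_____X
__XX__X
t=2: _______
_______
__X____
_____X_
__X___X
XX__XXX
___X_X_
t=3: _______
_______
_______
_______
_X__X__
XXXXX__
X____X_
t=4: _______
_______
_______
_______
XX__X__
X_XXXXX
X_XXX_X
t=5: ___X___
_______
_______
_______
XXX_X__
_______
X_X____
t=6: _______
_______
_______
_X_____
_X_____
X_XX___
_______
t=7: _______
_______
_______
_______
XX_____
_XX____
_______
t=8: _______
_______
_______
_______
XXX____
XXX____
_______
t=9: _______
_______
_______
_X_____
X_X____
X_X____
_X_____
t=10: _______
_______
_______
_X_____
X_X____
X_X____
_X_____

1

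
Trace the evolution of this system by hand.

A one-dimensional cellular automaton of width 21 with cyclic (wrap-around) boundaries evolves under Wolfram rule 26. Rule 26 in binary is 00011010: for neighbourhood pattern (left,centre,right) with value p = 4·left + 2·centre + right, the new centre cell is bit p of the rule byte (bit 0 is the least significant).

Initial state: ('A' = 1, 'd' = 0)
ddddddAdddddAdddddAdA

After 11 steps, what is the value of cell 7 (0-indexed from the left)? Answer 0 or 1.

k=0  ddddddAdddddAdddddAdA
k=1  AddddAdAdddAdAdddAddd
k=2  dAddAdddAdAdddAdAdAdA
k=3  ddAAdAdAdddAdAddddddd
k=4  dAAdddddAdAdddAdddddd
k=5  AAdAdddAdddAdAdAddddd
k=6  AdddAdAdAdAdddddAdddA
k=7  dAdAdddddddAdddAdAdAA
k=8  ddddAdddddAdAdAddddAd
k=9  dddAdAdddAdddddAddAdA
k=10  AdAdddAdAdAdddAdAAddd
k=11  dddAdAdddddAdAddAdAdA

0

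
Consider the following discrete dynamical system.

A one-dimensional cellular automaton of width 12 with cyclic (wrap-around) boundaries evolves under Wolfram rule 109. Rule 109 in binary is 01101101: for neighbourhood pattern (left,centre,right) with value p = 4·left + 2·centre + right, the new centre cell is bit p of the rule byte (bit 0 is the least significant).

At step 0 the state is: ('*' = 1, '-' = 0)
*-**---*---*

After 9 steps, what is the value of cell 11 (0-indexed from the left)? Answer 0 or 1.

[0] *-**---*---*
[1] ****-*-*-*-*
[2] ---*********
[3] -*-*-------*
[4] ****-*****-*
[5] ---***---***
[6] -*-*-*-*-*-*
[7] ************
[8] ------------
[9] ************

1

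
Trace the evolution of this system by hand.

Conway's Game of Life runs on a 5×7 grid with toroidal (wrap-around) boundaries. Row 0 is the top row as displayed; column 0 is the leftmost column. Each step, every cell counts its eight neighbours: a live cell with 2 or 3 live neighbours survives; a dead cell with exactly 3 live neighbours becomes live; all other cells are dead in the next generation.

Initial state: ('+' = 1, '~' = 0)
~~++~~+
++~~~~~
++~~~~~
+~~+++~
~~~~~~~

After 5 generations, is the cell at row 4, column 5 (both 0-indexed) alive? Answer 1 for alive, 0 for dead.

k=0  ~~++~~+
++~~~~~
++~~~~~
+~~+++~
~~~~~~~
k=1  +++~~~~
~~~~~~+
~~+~+~~
++~~+~+
~~+~~++
k=2  +++~~+~
+~++~~~
~+~+~~+
+++~+~+
~~++~+~
k=3  +~~~~~~
~~~++~~
~~~~+++
~~~~+~+
~~~~~+~
k=4  ~~~~+~~
~~~++~+
~~~~~~+
~~~~+~+
~~~~~++
k=5  ~~~++~+
~~~++~~
+~~++~+
+~~~~~+
~~~~+~+

0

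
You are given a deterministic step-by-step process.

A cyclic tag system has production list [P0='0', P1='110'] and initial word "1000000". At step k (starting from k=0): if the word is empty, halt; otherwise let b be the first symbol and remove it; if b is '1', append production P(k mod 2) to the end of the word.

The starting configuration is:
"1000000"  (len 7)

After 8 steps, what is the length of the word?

0

k=0  "1000000"  (len 7)
k=1  "0000000"  (len 7)
k=2  "000000"  (len 6)
k=3  "00000"  (len 5)
k=4  "0000"  (len 4)
k=5  "000"  (len 3)
k=6  "00"  (len 2)
k=7  "0"  (len 1)
k=8  (halted — word empty)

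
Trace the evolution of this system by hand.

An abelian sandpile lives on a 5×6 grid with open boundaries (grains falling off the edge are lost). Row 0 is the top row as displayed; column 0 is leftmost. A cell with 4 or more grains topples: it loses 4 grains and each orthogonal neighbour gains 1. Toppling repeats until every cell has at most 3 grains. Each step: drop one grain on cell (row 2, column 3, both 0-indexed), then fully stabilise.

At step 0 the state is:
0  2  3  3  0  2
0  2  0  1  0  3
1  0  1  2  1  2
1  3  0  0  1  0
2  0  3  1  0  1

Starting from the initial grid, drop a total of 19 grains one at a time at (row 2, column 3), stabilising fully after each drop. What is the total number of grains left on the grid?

gen 0: 0  2  3  3  0  2
0  2  0  1  0  3
1  0  1  2  1  2
1  3  0  0  1  0
2  0  3  1  0  1
gen 1: 0  2  3  3  0  2
0  2  0  1  0  3
1  0  1  3  1  2
1  3  0  0  1  0
2  0  3  1  0  1
gen 2: 0  2  3  3  0  2
0  2  0  2  0  3
1  0  2  0  2  2
1  3  0  1  1  0
2  0  3  1  0  1
gen 3: 0  2  3  3  0  2
0  2  0  2  0  3
1  0  2  1  2  2
1  3  0  1  1  0
2  0  3  1  0  1
gen 4: 0  2  3  3  0  2
0  2  0  2  0  3
1  0  2  2  2  2
1  3  0  1  1  0
2  0  3  1  0  1
gen 5: 0  2  3  3  0  2
0  2  0  2  0  3
1  0  2  3  2  2
1  3  0  1  1  0
2  0  3  1  0  1
gen 6: 0  2  3  3  0  2
0  2  0  3  0  3
1  0  3  0  3  2
1  3  0  2  1  0
2  0  3  1  0  1
gen 7: 0  2  3  3  0  2
0  2  0  3  0  3
1  0  3  1  3  2
1  3  0  2  1  0
2  0  3  1  0  1
gen 8: 0  2  3  3  0  2
0  2  0  3  0  3
1  0  3  2  3  2
1  3  0  2  1  0
2  0  3  1  0  1
gen 9: 0  2  3  3  0  2
0  2  0  3  0  3
1  0  3  3  3  2
1  3  0  2  1  0
2  0  3  1  0  1
gen 10: 0  3  0  1  1  2
0  2  3  1  2  3
1  1  0  3  0  3
1  3  1  3  2  0
2  0  3  1  0  1
gen 11: 0  3  0  1  1  2
0  2  3  2  2  3
1  1  1  1  1  3
1  3  2  0  3  0
2  0  3  2  0  1
gen 12: 0  3  0  1  1  2
0  2  3  2  2  3
1  1  1  2  1  3
1  3  2  0  3  0
2  0  3  2  0  1
gen 13: 0  3  0  1  1  2
0  2  3  2  2  3
1  1  1  3  1  3
1  3  2  0  3  0
2  0  3  2  0  1
gen 14: 0  3  0  1  1  2
0  2  3  3  2  3
1  1  2  0  2  3
1  3  2  1  3  0
2  0  3  2  0  1
gen 15: 0  3  0  1  1  2
0  2  3  3  2  3
1  1  2  1  2  3
1  3  2  1  3  0
2  0  3  2  0  1
gen 16: 0  3  0  1  1  2
0  2  3  3  2  3
1  1  2  2  2  3
1  3  2  1  3  0
2  0  3  2  0  1
gen 17: 0  3  0  1  1  2
0  2  3  3  2  3
1  1  2  3  2  3
1  3  2  1  3  0
2  0  3  2  0  1
gen 18: 0  3  1  2  1  2
0  3  1  1  3  3
1  2  0  2  3  3
1  3  3  2  3  0
2  0  3  2  0  1
gen 19: 0  3  1  2  1  2
0  3  1  1  3  3
1  2  0  3  3  3
1  3  3  2  3  0
2  0  3  2  0  1

52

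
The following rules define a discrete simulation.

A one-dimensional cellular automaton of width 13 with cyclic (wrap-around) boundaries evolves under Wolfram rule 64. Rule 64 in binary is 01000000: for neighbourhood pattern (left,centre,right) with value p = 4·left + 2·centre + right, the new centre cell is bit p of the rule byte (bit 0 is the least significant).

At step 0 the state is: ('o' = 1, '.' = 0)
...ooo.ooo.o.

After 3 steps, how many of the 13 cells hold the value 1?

0

t=0: ...ooo.ooo.o.
t=1: .....o...o...
t=2: .............
t=3: .............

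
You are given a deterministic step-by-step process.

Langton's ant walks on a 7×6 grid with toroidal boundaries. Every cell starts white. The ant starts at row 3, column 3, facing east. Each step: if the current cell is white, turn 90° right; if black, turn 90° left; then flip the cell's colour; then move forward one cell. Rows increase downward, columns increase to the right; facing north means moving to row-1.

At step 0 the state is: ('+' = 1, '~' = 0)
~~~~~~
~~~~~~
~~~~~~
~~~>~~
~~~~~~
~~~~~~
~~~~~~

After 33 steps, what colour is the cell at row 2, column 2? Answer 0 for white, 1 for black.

step 0: ~~~~~~
~~~~~~
~~~~~~
~~~>~~
~~~~~~
~~~~~~
~~~~~~
step 1: ~~~~~~
~~~~~~
~~~~~~
~~~+~~
~~~v~~
~~~~~~
~~~~~~
step 2: ~~~~~~
~~~~~~
~~~~~~
~~~+~~
~~<+~~
~~~~~~
~~~~~~
step 3: ~~~~~~
~~~~~~
~~~~~~
~~^+~~
~~++~~
~~~~~~
~~~~~~
step 4: ~~~~~~
~~~~~~
~~~~~~
~~+>~~
~~++~~
~~~~~~
~~~~~~
step 5: ~~~~~~
~~~~~~
~~~^~~
~~+~~~
~~++~~
~~~~~~
~~~~~~
step 6: ~~~~~~
~~~~~~
~~~+>~
~~+~~~
~~++~~
~~~~~~
~~~~~~
step 7: ~~~~~~
~~~~~~
~~~++~
~~+~v~
~~++~~
~~~~~~
~~~~~~
step 8: ~~~~~~
~~~~~~
~~~++~
~~+<+~
~~++~~
~~~~~~
~~~~~~
step 9: ~~~~~~
~~~~~~
~~~^+~
~~+++~
~~++~~
~~~~~~
~~~~~~
step 10: ~~~~~~
~~~~~~
~~<~+~
~~+++~
~~++~~
~~~~~~
~~~~~~
step 11: ~~~~~~
~~^~~~
~~+~+~
~~+++~
~~++~~
~~~~~~
~~~~~~
step 12: ~~~~~~
~~+>~~
~~+~+~
~~+++~
~~++~~
~~~~~~
~~~~~~
step 13: ~~~~~~
~~++~~
~~+v+~
~~+++~
~~++~~
~~~~~~
~~~~~~
step 14: ~~~~~~
~~++~~
~~<++~
~~+++~
~~++~~
~~~~~~
~~~~~~
step 15: ~~~~~~
~~++~~
~~~++~
~~v++~
~~++~~
~~~~~~
~~~~~~
step 16: ~~~~~~
~~++~~
~~~++~
~~~>+~
~~++~~
~~~~~~
~~~~~~
step 17: ~~~~~~
~~++~~
~~~^+~
~~~~+~
~~++~~
~~~~~~
~~~~~~
step 18: ~~~~~~
~~++~~
~~<~+~
~~~~+~
~~++~~
~~~~~~
~~~~~~
step 19: ~~~~~~
~~^+~~
~~+~+~
~~~~+~
~~++~~
~~~~~~
~~~~~~
step 20: ~~~~~~
~<~+~~
~~+~+~
~~~~+~
~~++~~
~~~~~~
~~~~~~
step 21: ~^~~~~
~+~+~~
~~+~+~
~~~~+~
~~++~~
~~~~~~
~~~~~~
step 22: ~+>~~~
~+~+~~
~~+~+~
~~~~+~
~~++~~
~~~~~~
~~~~~~
step 23: ~++~~~
~+v+~~
~~+~+~
~~~~+~
~~++~~
~~~~~~
~~~~~~
step 24: ~++~~~
~<++~~
~~+~+~
~~~~+~
~~++~~
~~~~~~
~~~~~~
step 25: ~++~~~
~~++~~
~v+~+~
~~~~+~
~~++~~
~~~~~~
~~~~~~
step 26: ~++~~~
~~++~~
<++~+~
~~~~+~
~~++~~
~~~~~~
~~~~~~
step 27: ~++~~~
^~++~~
+++~+~
~~~~+~
~~++~~
~~~~~~
~~~~~~
step 28: ~++~~~
+>++~~
+++~+~
~~~~+~
~~++~~
~~~~~~
~~~~~~
step 29: ~++~~~
++++~~
+v+~+~
~~~~+~
~~++~~
~~~~~~
~~~~~~
step 30: ~++~~~
++++~~
+~>~+~
~~~~+~
~~++~~
~~~~~~
~~~~~~
step 31: ~++~~~
++^+~~
+~~~+~
~~~~+~
~~++~~
~~~~~~
~~~~~~
step 32: ~++~~~
+<~+~~
+~~~+~
~~~~+~
~~++~~
~~~~~~
~~~~~~
step 33: ~++~~~
+~~+~~
+v~~+~
~~~~+~
~~++~~
~~~~~~
~~~~~~

0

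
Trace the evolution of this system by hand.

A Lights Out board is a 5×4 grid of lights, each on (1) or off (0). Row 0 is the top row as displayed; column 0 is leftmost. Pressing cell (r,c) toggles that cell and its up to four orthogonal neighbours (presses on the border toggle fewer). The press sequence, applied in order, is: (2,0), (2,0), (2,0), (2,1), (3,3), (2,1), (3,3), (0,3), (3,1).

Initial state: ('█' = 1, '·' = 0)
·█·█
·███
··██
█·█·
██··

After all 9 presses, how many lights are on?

k=0  ·█·█
·███
··██
█·█·
██··
k=1  ·█·█
████
████
··█·
██··
k=2  ·█·█
·███
··██
█·█·
██··
k=3  ·█·█
████
████
··█·
██··
k=4  ·█·█
█·██
···█
·██·
██··
k=5  ·█·█
█·██
····
·█·█
██·█
k=6  ·█·█
████
███·
···█
██·█
k=7  ·█·█
████
████
··█·
██··
k=8  ·██·
███·
████
··█·
██··
k=9  ·██·
███·
█·██
██··
█···

11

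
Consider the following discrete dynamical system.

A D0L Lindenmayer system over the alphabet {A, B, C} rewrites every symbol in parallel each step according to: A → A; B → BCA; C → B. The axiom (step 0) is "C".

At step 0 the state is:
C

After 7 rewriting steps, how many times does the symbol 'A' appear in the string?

20

k=0  C
k=1  B
k=2  BCA
k=3  BCABA
k=4  BCABABCAA
k=5  BCABABCAABCABAA
k=6  BCABABCAABCABAABCABABCAAA
k=7  BCABABCAABCABAABCABABCAAABCABABCAABCABAAA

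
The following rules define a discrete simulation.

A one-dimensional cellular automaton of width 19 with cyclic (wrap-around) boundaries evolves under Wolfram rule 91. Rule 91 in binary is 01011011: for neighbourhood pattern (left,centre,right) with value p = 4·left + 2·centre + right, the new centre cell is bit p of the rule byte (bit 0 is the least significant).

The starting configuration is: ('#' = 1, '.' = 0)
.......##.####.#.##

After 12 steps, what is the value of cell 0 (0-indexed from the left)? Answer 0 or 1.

step 0: .......##.####.#.##
step 1: #########.#..#...##
step 2: ........#..##.####.
step 3: ########.####.#..##
step 4: .......#.#..#..###.
step 5: #######...##.###.##
step 6: ......######.#.#.#.
step 7: #######....#......#
step 8: ......#####.#######
step 9: #######...#.#.....#
step 10: ......####...######
step 11: #######..#####....#
step 12: ......####...######

0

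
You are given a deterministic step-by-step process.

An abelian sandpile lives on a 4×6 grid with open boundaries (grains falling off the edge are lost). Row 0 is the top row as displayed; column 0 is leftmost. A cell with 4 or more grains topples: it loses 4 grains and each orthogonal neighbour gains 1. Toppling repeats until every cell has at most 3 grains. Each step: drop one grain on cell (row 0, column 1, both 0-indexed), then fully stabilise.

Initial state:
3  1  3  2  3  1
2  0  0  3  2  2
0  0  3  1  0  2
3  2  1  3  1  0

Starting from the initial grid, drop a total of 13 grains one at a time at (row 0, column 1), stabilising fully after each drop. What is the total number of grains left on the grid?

t=0: 3  1  3  2  3  1
2  0  0  3  2  2
0  0  3  1  0  2
3  2  1  3  1  0
t=1: 3  2  3  2  3  1
2  0  0  3  2  2
0  0  3  1  0  2
3  2  1  3  1  0
t=2: 3  3  3  2  3  1
2  0  0  3  2  2
0  0  3  1  0  2
3  2  1  3  1  0
t=3: 0  2  0  3  3  1
3  1  1  3  2  2
0  0  3  1  0  2
3  2  1  3  1  0
t=4: 0  3  0  3  3  1
3  1  1  3  2  2
0  0  3  1  0  2
3  2  1  3  1  0
t=5: 1  0  1  3  3  1
3  2  1  3  2  2
0  0  3  1  0  2
3  2  1  3  1  0
t=6: 1  1  1  3  3  1
3  2  1  3  2  2
0  0  3  1  0  2
3  2  1  3  1  0
t=7: 1  2  1  3  3  1
3  2  1  3  2  2
0  0  3  1  0  2
3  2  1  3  1  0
t=8: 1  3  1  3  3  1
3  2  1  3  2  2
0  0  3  1  0  2
3  2  1  3  1  0
t=9: 2  0  2  3  3  1
3  3  1  3  2  2
0  0  3  1  0  2
3  2  1  3  1  0
t=10: 2  1  2  3  3  1
3  3  1  3  2  2
0  0  3  1  0  2
3  2  1  3  1  0
t=11: 2  2  2  3  3  1
3  3  1  3  2  2
0  0  3  1  0  2
3  2  1  3  1  0
t=12: 2  3  2  3  3  1
3  3  1  3  2  2
0  0  3  1  0  2
3  2  1  3  1  0
t=13: 0  2  3  3  3  1
1  1  2  3  2  2
1  1  3  1  0  2
3  2  1  3  1  0

41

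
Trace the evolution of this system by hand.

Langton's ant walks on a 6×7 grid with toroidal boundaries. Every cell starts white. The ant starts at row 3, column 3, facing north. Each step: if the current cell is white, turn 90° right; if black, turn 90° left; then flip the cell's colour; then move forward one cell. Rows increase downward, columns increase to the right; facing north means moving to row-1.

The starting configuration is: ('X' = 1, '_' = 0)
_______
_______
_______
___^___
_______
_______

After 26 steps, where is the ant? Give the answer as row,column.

0,2

k=0  _______
_______
_______
___^___
_______
_______
k=1  _______
_______
_______
___X>__
_______
_______
k=2  _______
_______
_______
___XX__
____v__
_______
k=3  _______
_______
_______
___XX__
___<X__
_______
k=4  _______
_______
_______
___^X__
___XX__
_______
k=5  _______
_______
_______
__<_X__
___XX__
_______
k=6  _______
_______
__^____
__X_X__
___XX__
_______
k=7  _______
_______
__X>___
__X_X__
___XX__
_______
k=8  _______
_______
__XX___
__XvX__
___XX__
_______
k=9  _______
_______
__XX___
__<XX__
___XX__
_______
k=10  _______
_______
__XX___
___XX__
__vXX__
_______
k=11  _______
_______
__XX___
___XX__
_<XXX__
_______
k=12  _______
_______
__XX___
_^_XX__
_XXXX__
_______
k=13  _______
_______
__XX___
_X>XX__
_XXXX__
_______
k=14  _______
_______
__XX___
_XXXX__
_XvXX__
_______
k=15  _______
_______
__XX___
_XXXX__
_X_>X__
_______
k=16  _______
_______
__XX___
_XX^X__
_X__X__
_______
k=17  _______
_______
__XX___
_X<_X__
_X__X__
_______
k=18  _______
_______
__XX___
_X__X__
_Xv_X__
_______
k=19  _______
_______
__XX___
_X__X__
_<X_X__
_______
k=20  _______
_______
__XX___
_X__X__
__X_X__
_v_____
k=21  _______
_______
__XX___
_X__X__
__X_X__
<X_____
k=22  _______
_______
__XX___
_X__X__
^_X_X__
XX_____
k=23  _______
_______
__XX___
_X__X__
X>X_X__
XX_____
k=24  _______
_______
__XX___
_X__X__
XXX_X__
Xv_____
k=25  _______
_______
__XX___
_X__X__
XXX_X__
X_>____
k=26  __v____
_______
__XX___
_X__X__
XXX_X__
X_X____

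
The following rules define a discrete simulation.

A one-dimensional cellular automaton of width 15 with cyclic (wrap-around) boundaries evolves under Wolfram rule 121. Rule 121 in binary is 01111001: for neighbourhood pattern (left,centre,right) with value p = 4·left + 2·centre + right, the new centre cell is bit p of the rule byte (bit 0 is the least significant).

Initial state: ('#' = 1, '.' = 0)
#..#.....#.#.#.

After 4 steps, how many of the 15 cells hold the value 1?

8

step 0: #..#.....#.#.#.
step 1: .#..####..#.#.#
step 2: #.#.#..##..#.#.
step 3: .#.#.#.###..#.#
step 4: #.#.#.##.##..#.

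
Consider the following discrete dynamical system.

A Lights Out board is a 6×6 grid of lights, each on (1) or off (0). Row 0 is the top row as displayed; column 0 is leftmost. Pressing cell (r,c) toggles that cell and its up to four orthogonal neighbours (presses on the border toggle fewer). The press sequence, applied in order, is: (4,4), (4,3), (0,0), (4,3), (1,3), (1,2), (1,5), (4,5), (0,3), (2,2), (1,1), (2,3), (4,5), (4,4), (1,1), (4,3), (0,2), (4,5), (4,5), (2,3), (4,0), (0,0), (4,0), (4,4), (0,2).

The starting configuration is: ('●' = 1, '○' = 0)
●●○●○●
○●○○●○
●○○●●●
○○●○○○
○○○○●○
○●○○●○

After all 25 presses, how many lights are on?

19

gen 0: ●●○●○●
○●○○●○
●○○●●●
○○●○○○
○○○○●○
○●○○●○
gen 1: ●●○●○●
○●○○●○
●○○●●●
○○●○●○
○○○●○●
○●○○○○
gen 2: ●●○●○●
○●○○●○
●○○●●●
○○●●●○
○○●○●●
○●○●○○
gen 3: ○○○●○●
●●○○●○
●○○●●●
○○●●●○
○○●○●●
○●○●○○
gen 4: ○○○●○●
●●○○●○
●○○●●●
○○●○●○
○○○●○●
○●○○○○
gen 5: ○○○○○●
●●●●○○
●○○○●●
○○●○●○
○○○●○●
○●○○○○
gen 6: ○○●○○●
●○○○○○
●○●○●●
○○●○●○
○○○●○●
○●○○○○
gen 7: ○○●○○○
●○○○●●
●○●○●○
○○●○●○
○○○●○●
○●○○○○
gen 8: ○○●○○○
●○○○●●
●○●○●○
○○●○●●
○○○●●○
○●○○○●
gen 9: ○○○●●○
●○○●●●
●○●○●○
○○●○●●
○○○●●○
○●○○○●
gen 10: ○○○●●○
●○●●●●
●●○●●○
○○○○●●
○○○●●○
○●○○○●
gen 11: ○●○●●○
○●○●●●
●○○●●○
○○○○●●
○○○●●○
○●○○○●
gen 12: ○●○●●○
○●○○●●
●○●○○○
○○○●●●
○○○●●○
○●○○○●
gen 13: ○●○●●○
○●○○●●
●○●○○○
○○○●●○
○○○●○●
○●○○○○
gen 14: ○●○●●○
○●○○●●
●○●○○○
○○○●○○
○○○○●○
○●○○●○
gen 15: ○○○●●○
●○●○●●
●●●○○○
○○○●○○
○○○○●○
○●○○●○
gen 16: ○○○●●○
●○●○●●
●●●○○○
○○○○○○
○○●●○○
○●○●●○
gen 17: ○●●○●○
●○○○●●
●●●○○○
○○○○○○
○○●●○○
○●○●●○
gen 18: ○●●○●○
●○○○●●
●●●○○○
○○○○○●
○○●●●●
○●○●●●
gen 19: ○●●○●○
●○○○●●
●●●○○○
○○○○○○
○○●●○○
○●○●●○
gen 20: ○●●○●○
●○○●●●
●●○●●○
○○○●○○
○○●●○○
○●○●●○
gen 21: ○●●○●○
●○○●●●
●●○●●○
●○○●○○
●●●●○○
●●○●●○
gen 22: ●○●○●○
○○○●●●
●●○●●○
●○○●○○
●●●●○○
●●○●●○
gen 23: ●○●○●○
○○○●●●
●●○●●○
○○○●○○
○○●●○○
○●○●●○
gen 24: ●○●○●○
○○○●●●
●●○●●○
○○○●●○
○○●○●●
○●○●○○
gen 25: ●●○●●○
○○●●●●
●●○●●○
○○○●●○
○○●○●●
○●○●○○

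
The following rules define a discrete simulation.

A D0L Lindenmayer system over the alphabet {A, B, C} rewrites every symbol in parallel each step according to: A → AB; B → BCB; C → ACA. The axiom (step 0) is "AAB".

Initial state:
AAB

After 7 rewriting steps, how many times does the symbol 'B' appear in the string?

1240

t=0: AAB
t=1: ABABBCB
t=2: ABBCBABBCBBCBACABCB
t=3: ABBCBBCBACABCBABBCBBCBACABCBBCBACABCBABACAABBCBACABCB
t=4: ABBCBBCBACABCBBCBACABCBABACAABBCBACABCBABBCBBCBACABCBBCBAC…ABACAABBCBACABCBABBCBABACAABABBCBBCBACABCBABACAABBCBACABCB  (len 145)
t=5: ABBCBBCBACABCBBCBACABCBABACAABBCBACABCBBCBACABCBABACAABBCB…ABACAABBCBACABCBABBCBABACAABABBCBBCBACABCBABACAABBCBACABCB  (len 391)
t=6: ABBCBBCBACABCBBCBACABCBABACAABBCBACABCBBCBACABCBABACAABBCB…ABACAABBCBACABCBABBCBABACAABABBCBBCBACABCBABACAABBCBACABCB  (len 1051)
t=7: ABBCBBCBACABCBBCBACABCBABACAABBCBACABCBBCBACABCBABACAABBCB…ABACAABBCBACABCBABBCBABACAABABBCBBCBACABCBABACAABBCBACABCB  (len 2829)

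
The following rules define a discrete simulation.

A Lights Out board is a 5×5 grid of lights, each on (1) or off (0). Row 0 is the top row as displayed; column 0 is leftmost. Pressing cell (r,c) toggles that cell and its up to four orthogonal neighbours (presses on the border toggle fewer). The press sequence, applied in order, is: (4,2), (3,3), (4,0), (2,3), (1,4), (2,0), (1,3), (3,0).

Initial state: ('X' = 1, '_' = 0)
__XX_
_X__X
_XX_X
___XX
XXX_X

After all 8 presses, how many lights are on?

15

gen 0: __XX_
_X__X
_XX_X
___XX
XXX_X
gen 1: __XX_
_X__X
_XX_X
__XXX
X__XX
gen 2: __XX_
_X__X
_XXXX
_____
X___X
gen 3: __XX_
_X__X
_XXXX
X____
_X__X
gen 4: __XX_
_X_XX
_X___
X__X_
_X__X
gen 5: __XXX
_X___
_X__X
X__X_
_X__X
gen 6: __XXX
XX___
X___X
___X_
_X__X
gen 7: __X_X
XXXXX
X__XX
___X_
_X__X
gen 8: __X_X
XXXXX
___XX
XX_X_
XX__X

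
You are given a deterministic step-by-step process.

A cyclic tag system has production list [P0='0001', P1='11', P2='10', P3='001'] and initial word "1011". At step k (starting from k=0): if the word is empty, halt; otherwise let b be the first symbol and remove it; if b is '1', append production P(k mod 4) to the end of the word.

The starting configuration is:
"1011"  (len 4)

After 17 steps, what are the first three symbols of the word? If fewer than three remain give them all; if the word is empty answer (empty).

[0] "1011"  (len 4)
[1] "0110001"  (len 7)
[2] "110001"  (len 6)
[3] "1000110"  (len 7)
[4] "000110001"  (len 9)
[5] "00110001"  (len 8)
[6] "0110001"  (len 7)
[7] "110001"  (len 6)
[8] "10001001"  (len 8)
[9] "00010010001"  (len 11)
[10] "0010010001"  (len 10)
[11] "010010001"  (len 9)
[12] "10010001"  (len 8)
[13] "00100010001"  (len 11)
[14] "0100010001"  (len 10)
[15] "100010001"  (len 9)
[16] "00010001001"  (len 11)
[17] "0010001001"  (len 10)

001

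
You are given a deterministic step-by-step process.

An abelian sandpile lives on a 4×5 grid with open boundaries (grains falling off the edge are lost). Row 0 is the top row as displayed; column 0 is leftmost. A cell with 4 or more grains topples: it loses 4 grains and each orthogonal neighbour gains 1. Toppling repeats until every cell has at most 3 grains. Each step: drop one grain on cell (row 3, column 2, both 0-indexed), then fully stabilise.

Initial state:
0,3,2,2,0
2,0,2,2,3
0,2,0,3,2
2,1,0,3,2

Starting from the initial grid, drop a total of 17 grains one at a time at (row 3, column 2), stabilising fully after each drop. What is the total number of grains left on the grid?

36

[0] 0,3,2,2,0
2,0,2,2,3
0,2,0,3,2
2,1,0,3,2
[1] 0,3,2,2,0
2,0,2,2,3
0,2,0,3,2
2,1,1,3,2
[2] 0,3,2,2,0
2,0,2,2,3
0,2,0,3,2
2,1,2,3,2
[3] 0,3,2,2,0
2,0,2,2,3
0,2,0,3,2
2,1,3,3,2
[4] 0,3,2,2,0
2,0,2,3,3
0,2,2,0,3
2,2,1,1,3
[5] 0,3,2,2,0
2,0,2,3,3
0,2,2,0,3
2,2,2,1,3
[6] 0,3,2,2,0
2,0,2,3,3
0,2,2,0,3
2,2,3,1,3
[7] 0,3,2,2,0
2,0,2,3,3
0,2,3,0,3
2,3,0,2,3
[8] 0,3,2,2,0
2,0,2,3,3
0,2,3,0,3
2,3,1,2,3
[9] 0,3,2,2,0
2,0,2,3,3
0,2,3,0,3
2,3,2,2,3
[10] 0,3,2,2,0
2,0,2,3,3
0,2,3,0,3
2,3,3,2,3
[11] 0,3,2,2,0
2,1,3,3,3
1,0,1,1,3
3,1,2,3,3
[12] 0,3,2,2,0
2,1,3,3,3
1,0,1,1,3
3,1,3,3,3
[13] 0,3,3,3,1
2,2,1,2,1
1,1,0,1,2
3,2,2,2,1
[14] 0,3,3,3,1
2,2,1,2,1
1,1,0,1,2
3,2,3,2,1
[15] 0,3,3,3,1
2,2,1,2,1
1,1,1,1,2
3,3,0,3,1
[16] 0,3,3,3,1
2,2,1,2,1
1,1,1,1,2
3,3,1,3,1
[17] 0,3,3,3,1
2,2,1,2,1
1,1,1,1,2
3,3,2,3,1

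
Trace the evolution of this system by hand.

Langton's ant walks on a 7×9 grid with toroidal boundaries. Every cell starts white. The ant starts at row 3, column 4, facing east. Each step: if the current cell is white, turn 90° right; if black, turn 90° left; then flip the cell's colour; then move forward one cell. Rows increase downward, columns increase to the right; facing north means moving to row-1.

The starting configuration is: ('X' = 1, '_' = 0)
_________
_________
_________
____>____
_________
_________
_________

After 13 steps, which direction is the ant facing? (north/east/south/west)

south

t=0: _________
_________
_________
____>____
_________
_________
_________
t=1: _________
_________
_________
____X____
____v____
_________
_________
t=2: _________
_________
_________
____X____
___<X____
_________
_________
t=3: _________
_________
_________
___^X____
___XX____
_________
_________
t=4: _________
_________
_________
___X>____
___XX____
_________
_________
t=5: _________
_________
____^____
___X_____
___XX____
_________
_________
t=6: _________
_________
____X>___
___X_____
___XX____
_________
_________
t=7: _________
_________
____XX___
___X_v___
___XX____
_________
_________
t=8: _________
_________
____XX___
___X<X___
___XX____
_________
_________
t=9: _________
_________
____^X___
___XXX___
___XX____
_________
_________
t=10: _________
_________
___<_X___
___XXX___
___XX____
_________
_________
t=11: _________
___^_____
___X_X___
___XXX___
___XX____
_________
_________
t=12: _________
___X>____
___X_X___
___XXX___
___XX____
_________
_________
t=13: _________
___XX____
___XvX___
___XXX___
___XX____
_________
_________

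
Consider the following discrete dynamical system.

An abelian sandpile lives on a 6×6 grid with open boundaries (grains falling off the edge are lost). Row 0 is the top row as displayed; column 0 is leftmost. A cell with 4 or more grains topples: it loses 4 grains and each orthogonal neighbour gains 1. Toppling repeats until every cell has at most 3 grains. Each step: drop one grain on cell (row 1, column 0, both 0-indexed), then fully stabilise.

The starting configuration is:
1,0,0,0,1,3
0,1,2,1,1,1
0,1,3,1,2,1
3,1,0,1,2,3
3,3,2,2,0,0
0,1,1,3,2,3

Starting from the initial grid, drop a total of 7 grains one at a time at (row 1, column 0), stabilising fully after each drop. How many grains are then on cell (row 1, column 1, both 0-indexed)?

t=0: 1,0,0,0,1,3
0,1,2,1,1,1
0,1,3,1,2,1
3,1,0,1,2,3
3,3,2,2,0,0
0,1,1,3,2,3
t=1: 1,0,0,0,1,3
1,1,2,1,1,1
0,1,3,1,2,1
3,1,0,1,2,3
3,3,2,2,0,0
0,1,1,3,2,3
t=2: 1,0,0,0,1,3
2,1,2,1,1,1
0,1,3,1,2,1
3,1,0,1,2,3
3,3,2,2,0,0
0,1,1,3,2,3
t=3: 1,0,0,0,1,3
3,1,2,1,1,1
0,1,3,1,2,1
3,1,0,1,2,3
3,3,2,2,0,0
0,1,1,3,2,3
t=4: 2,0,0,0,1,3
0,2,2,1,1,1
1,1,3,1,2,1
3,1,0,1,2,3
3,3,2,2,0,0
0,1,1,3,2,3
t=5: 2,0,0,0,1,3
1,2,2,1,1,1
1,1,3,1,2,1
3,1,0,1,2,3
3,3,2,2,0,0
0,1,1,3,2,3
t=6: 2,0,0,0,1,3
2,2,2,1,1,1
1,1,3,1,2,1
3,1,0,1,2,3
3,3,2,2,0,0
0,1,1,3,2,3
t=7: 2,0,0,0,1,3
3,2,2,1,1,1
1,1,3,1,2,1
3,1,0,1,2,3
3,3,2,2,0,0
0,1,1,3,2,3

2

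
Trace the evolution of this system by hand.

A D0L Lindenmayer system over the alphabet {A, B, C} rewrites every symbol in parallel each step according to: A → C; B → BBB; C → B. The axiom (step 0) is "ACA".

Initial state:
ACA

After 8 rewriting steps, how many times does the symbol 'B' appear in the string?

3645

[0] ACA
[1] CBC
[2] BBBBB
[3] BBBBBBBBBBBBBBB
[4] BBBBBBBBBBBBBBBBBBBBBBBBBBBBBBBBBBBBBBBBBBBBB
[5] BBBBBBBBBBBBBBBBBBBBBBBBBBBBBBBBBBBBBBBBBBBBBBBBBBBBBBBBBB…BBBBBBBBBBBBBBBBBBBBBBBBBBBBBBBBBBBBBBBBBBBBBBBBBBBBBBBBBB  (len 135)
[6] BBBBBBBBBBBBBBBBBBBBBBBBBBBBBBBBBBBBBBBBBBBBBBBBBBBBBBBBBB…BBBBBBBBBBBBBBBBBBBBBBBBBBBBBBBBBBBBBBBBBBBBBBBBBBBBBBBBBB  (len 405)
[7] BBBBBBBBBBBBBBBBBBBBBBBBBBBBBBBBBBBBBBBBBBBBBBBBBBBBBBBBBB…BBBBBBBBBBBBBBBBBBBBBBBBBBBBBBBBBBBBBBBBBBBBBBBBBBBBBBBBBB  (len 1215)
[8] BBBBBBBBBBBBBBBBBBBBBBBBBBBBBBBBBBBBBBBBBBBBBBBBBBBBBBBBBB…BBBBBBBBBBBBBBBBBBBBBBBBBBBBBBBBBBBBBBBBBBBBBBBBBBBBBBBBBB  (len 3645)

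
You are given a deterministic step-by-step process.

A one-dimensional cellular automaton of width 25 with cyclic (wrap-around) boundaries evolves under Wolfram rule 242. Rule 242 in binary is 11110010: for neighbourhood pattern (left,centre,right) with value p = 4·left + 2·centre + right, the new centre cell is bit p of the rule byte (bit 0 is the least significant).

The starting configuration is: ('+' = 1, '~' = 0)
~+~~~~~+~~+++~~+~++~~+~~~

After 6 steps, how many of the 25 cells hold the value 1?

16

gen 0: ~+~~~~~+~~+++~~+~++~~+~~~
gen 1: +~+~~~+~++~++++~+~+++~+~~
gen 2: ~+~+~+~+~++~++++~+~+++~++
gen 3: +~+~+~+~+~++~++++~+~+++~+
gen 4: ++~+~+~+~+~++~++++~+~+++~
gen 5: ~++~+~+~+~+~++~++++~+~+++
gen 6: +~++~+~+~+~+~++~++++~+~++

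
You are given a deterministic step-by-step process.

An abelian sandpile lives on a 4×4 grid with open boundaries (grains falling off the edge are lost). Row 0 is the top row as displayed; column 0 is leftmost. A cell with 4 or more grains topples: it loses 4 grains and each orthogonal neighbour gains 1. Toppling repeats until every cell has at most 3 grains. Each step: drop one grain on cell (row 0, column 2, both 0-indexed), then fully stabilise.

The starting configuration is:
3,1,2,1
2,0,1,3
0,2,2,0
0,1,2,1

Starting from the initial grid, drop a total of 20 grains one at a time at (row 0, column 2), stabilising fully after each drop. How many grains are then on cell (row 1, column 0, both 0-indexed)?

0

gen 0: 3,1,2,1
2,0,1,3
0,2,2,0
0,1,2,1
gen 1: 3,1,3,1
2,0,1,3
0,2,2,0
0,1,2,1
gen 2: 3,2,0,2
2,0,2,3
0,2,2,0
0,1,2,1
gen 3: 3,2,1,2
2,0,2,3
0,2,2,0
0,1,2,1
gen 4: 3,2,2,2
2,0,2,3
0,2,2,0
0,1,2,1
gen 5: 3,2,3,2
2,0,2,3
0,2,2,0
0,1,2,1
gen 6: 3,3,0,3
2,0,3,3
0,2,2,0
0,1,2,1
gen 7: 3,3,1,3
2,0,3,3
0,2,2,0
0,1,2,1
gen 8: 3,3,2,3
2,0,3,3
0,2,2,0
0,1,2,1
gen 9: 3,3,3,3
2,0,3,3
0,2,2,0
0,1,2,1
gen 10: 0,1,3,1
3,2,1,1
0,2,3,1
0,1,2,1
gen 11: 0,2,0,2
3,2,2,1
0,2,3,1
0,1,2,1
gen 12: 0,2,1,2
3,2,2,1
0,2,3,1
0,1,2,1
gen 13: 0,2,2,2
3,2,2,1
0,2,3,1
0,1,2,1
gen 14: 0,2,3,2
3,2,2,1
0,2,3,1
0,1,2,1
gen 15: 0,3,0,3
3,2,3,1
0,2,3,1
0,1,2,1
gen 16: 0,3,1,3
3,2,3,1
0,2,3,1
0,1,2,1
gen 17: 0,3,2,3
3,2,3,1
0,2,3,1
0,1,2,1
gen 18: 0,3,3,3
3,2,3,1
0,2,3,1
0,1,2,1
gen 19: 2,1,3,0
0,2,2,3
2,0,1,2
0,2,3,1
gen 20: 2,2,0,1
0,2,3,3
2,0,1,2
0,2,3,1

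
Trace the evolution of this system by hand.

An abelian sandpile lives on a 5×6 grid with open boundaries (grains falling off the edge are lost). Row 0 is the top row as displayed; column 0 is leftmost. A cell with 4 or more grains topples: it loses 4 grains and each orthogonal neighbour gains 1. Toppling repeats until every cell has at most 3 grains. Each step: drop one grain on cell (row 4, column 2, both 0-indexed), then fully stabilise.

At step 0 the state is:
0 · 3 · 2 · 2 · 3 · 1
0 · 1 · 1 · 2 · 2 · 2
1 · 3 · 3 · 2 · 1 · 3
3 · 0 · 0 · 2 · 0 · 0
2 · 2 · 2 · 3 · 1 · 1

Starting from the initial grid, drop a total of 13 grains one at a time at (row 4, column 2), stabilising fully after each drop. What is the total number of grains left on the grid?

t=0: 0 · 3 · 2 · 2 · 3 · 1
0 · 1 · 1 · 2 · 2 · 2
1 · 3 · 3 · 2 · 1 · 3
3 · 0 · 0 · 2 · 0 · 0
2 · 2 · 2 · 3 · 1 · 1
t=1: 0 · 3 · 2 · 2 · 3 · 1
0 · 1 · 1 · 2 · 2 · 2
1 · 3 · 3 · 2 · 1 · 3
3 · 0 · 0 · 2 · 0 · 0
2 · 2 · 3 · 3 · 1 · 1
t=2: 0 · 3 · 2 · 2 · 3 · 1
0 · 1 · 1 · 2 · 2 · 2
1 · 3 · 3 · 2 · 1 · 3
3 · 0 · 1 · 3 · 0 · 0
2 · 3 · 1 · 0 · 2 · 1
t=3: 0 · 3 · 2 · 2 · 3 · 1
0 · 1 · 1 · 2 · 2 · 2
1 · 3 · 3 · 2 · 1 · 3
3 · 0 · 1 · 3 · 0 · 0
2 · 3 · 2 · 0 · 2 · 1
t=4: 0 · 3 · 2 · 2 · 3 · 1
0 · 1 · 1 · 2 · 2 · 2
1 · 3 · 3 · 2 · 1 · 3
3 · 0 · 1 · 3 · 0 · 0
2 · 3 · 3 · 0 · 2 · 1
t=5: 0 · 3 · 2 · 2 · 3 · 1
0 · 1 · 1 · 2 · 2 · 2
1 · 3 · 3 · 2 · 1 · 3
3 · 1 · 2 · 3 · 0 · 0
3 · 0 · 1 · 1 · 2 · 1
t=6: 0 · 3 · 2 · 2 · 3 · 1
0 · 1 · 1 · 2 · 2 · 2
1 · 3 · 3 · 2 · 1 · 3
3 · 1 · 2 · 3 · 0 · 0
3 · 0 · 2 · 1 · 2 · 1
t=7: 0 · 3 · 2 · 2 · 3 · 1
0 · 1 · 1 · 2 · 2 · 2
1 · 3 · 3 · 2 · 1 · 3
3 · 1 · 2 · 3 · 0 · 0
3 · 0 · 3 · 1 · 2 · 1
t=8: 0 · 3 · 2 · 2 · 3 · 1
0 · 1 · 1 · 2 · 2 · 2
1 · 3 · 3 · 2 · 1 · 3
3 · 1 · 3 · 3 · 0 · 0
3 · 1 · 0 · 2 · 2 · 1
t=9: 0 · 3 · 2 · 2 · 3 · 1
0 · 1 · 1 · 2 · 2 · 2
1 · 3 · 3 · 2 · 1 · 3
3 · 1 · 3 · 3 · 0 · 0
3 · 1 · 1 · 2 · 2 · 1
t=10: 0 · 3 · 2 · 2 · 3 · 1
0 · 1 · 1 · 2 · 2 · 2
1 · 3 · 3 · 2 · 1 · 3
3 · 1 · 3 · 3 · 0 · 0
3 · 1 · 2 · 2 · 2 · 1
t=11: 0 · 3 · 2 · 2 · 3 · 1
0 · 1 · 1 · 2 · 2 · 2
1 · 3 · 3 · 2 · 1 · 3
3 · 1 · 3 · 3 · 0 · 0
3 · 1 · 3 · 2 · 2 · 1
t=12: 0 · 3 · 2 · 2 · 3 · 1
0 · 2 · 2 · 3 · 2 · 2
2 · 0 · 2 · 0 · 2 · 3
3 · 3 · 2 · 2 · 1 · 0
3 · 2 · 2 · 0 · 3 · 1
t=13: 0 · 3 · 2 · 2 · 3 · 1
0 · 2 · 2 · 3 · 2 · 2
2 · 0 · 2 · 0 · 2 · 3
3 · 3 · 2 · 2 · 1 · 0
3 · 2 · 3 · 0 · 3 · 1

54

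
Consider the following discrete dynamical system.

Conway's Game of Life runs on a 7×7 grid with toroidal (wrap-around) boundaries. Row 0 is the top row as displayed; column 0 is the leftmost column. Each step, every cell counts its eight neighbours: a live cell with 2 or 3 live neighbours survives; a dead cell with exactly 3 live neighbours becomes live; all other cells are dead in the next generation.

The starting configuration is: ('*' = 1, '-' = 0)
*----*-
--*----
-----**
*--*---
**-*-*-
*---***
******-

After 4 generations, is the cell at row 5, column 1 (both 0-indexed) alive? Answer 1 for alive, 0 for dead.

[0] *----*-
--*----
-----**
*--*---
**-*-*-
*---***
******-
[1] *----*-
-----*-
------*
***--*-
-***-*-
-------
--**---
[2] ----*-*
-----*-
**---**
*--***-
*--**-*
-*--*--
-------
[3] -----*-
----*--
**-----
--**---
***---*
*--***-
-----*-
[4] ----**-
-------
-***---
---*--*
*----**
*-****-
-----*-

0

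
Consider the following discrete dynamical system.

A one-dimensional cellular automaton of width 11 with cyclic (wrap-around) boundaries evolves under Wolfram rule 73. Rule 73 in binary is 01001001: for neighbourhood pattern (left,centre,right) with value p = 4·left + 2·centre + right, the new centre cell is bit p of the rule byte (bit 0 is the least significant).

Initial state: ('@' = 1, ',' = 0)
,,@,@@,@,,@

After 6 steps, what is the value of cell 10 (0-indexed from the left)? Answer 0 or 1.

k=0  ,,@,@@,@,,@
k=1  ,,,,@@,,,,,
k=2  @@@,@@,@@@@
k=3  ,,@,@@,@,,,
k=4  @,,,@@,,,@@
k=5  @,@,@@,@,@,
k=6  ,,,,@@,,,,,

0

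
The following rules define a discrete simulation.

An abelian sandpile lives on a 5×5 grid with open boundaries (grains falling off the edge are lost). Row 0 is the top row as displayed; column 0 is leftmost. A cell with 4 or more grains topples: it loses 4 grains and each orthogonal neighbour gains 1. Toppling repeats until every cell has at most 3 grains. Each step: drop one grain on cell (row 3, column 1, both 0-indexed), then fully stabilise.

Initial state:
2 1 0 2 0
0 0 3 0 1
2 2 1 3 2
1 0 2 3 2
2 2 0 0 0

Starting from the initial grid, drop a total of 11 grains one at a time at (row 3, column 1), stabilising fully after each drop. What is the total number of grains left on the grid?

gen 0: 2 1 0 2 0
0 0 3 0 1
2 2 1 3 2
1 0 2 3 2
2 2 0 0 0
gen 1: 2 1 0 2 0
0 0 3 0 1
2 2 1 3 2
1 1 2 3 2
2 2 0 0 0
gen 2: 2 1 0 2 0
0 0 3 0 1
2 2 1 3 2
1 2 2 3 2
2 2 0 0 0
gen 3: 2 1 0 2 0
0 0 3 0 1
2 2 1 3 2
1 3 2 3 2
2 2 0 0 0
gen 4: 2 1 0 2 0
0 0 3 0 1
2 3 1 3 2
2 0 3 3 2
2 3 0 0 0
gen 5: 2 1 0 2 0
0 0 3 0 1
2 3 1 3 2
2 1 3 3 2
2 3 0 0 0
gen 6: 2 1 0 2 0
0 0 3 0 1
2 3 1 3 2
2 2 3 3 2
2 3 0 0 0
gen 7: 2 1 0 2 0
0 0 3 0 1
2 3 1 3 2
2 3 3 3 2
2 3 0 0 0
gen 8: 2 1 1 2 0
0 2 0 2 1
3 1 1 1 3
3 3 2 1 3
3 0 2 1 0
gen 9: 2 1 1 2 0
1 2 0 2 1
0 3 1 1 3
2 1 3 1 3
0 2 2 1 0
gen 10: 2 1 1 2 0
1 2 0 2 1
0 3 1 1 3
2 2 3 1 3
0 2 2 1 0
gen 11: 2 1 1 2 0
1 2 0 2 1
0 3 1 1 3
2 3 3 1 3
0 2 2 1 0

37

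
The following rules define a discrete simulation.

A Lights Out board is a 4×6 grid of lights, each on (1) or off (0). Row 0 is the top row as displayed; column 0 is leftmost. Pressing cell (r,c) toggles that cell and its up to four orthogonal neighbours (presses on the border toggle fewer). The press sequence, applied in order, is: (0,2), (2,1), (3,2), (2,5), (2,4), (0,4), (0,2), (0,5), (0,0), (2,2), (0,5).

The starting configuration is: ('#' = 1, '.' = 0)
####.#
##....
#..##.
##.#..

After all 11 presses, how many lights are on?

11

gen 0: ####.#
##....
#..##.
##.#..
gen 1: #....#
###...
#..##.
##.#..
gen 2: #....#
#.#...
.####.
#..#..
gen 3: #....#
#.#...
.#.##.
###...
gen 4: #....#
#.#..#
.#.#.#
###..#
gen 5: #....#
#.#.##
.#..#.
###.##
gen 6: #..##.
#.#..#
.#..#.
###.##
gen 7: ###.#.
#....#
.#..#.
###.##
gen 8: ###..#
#.....
.#..#.
###.##
gen 9: ..#..#
......
.#..#.
###.##
gen 10: ..#..#
..#...
..###.
##..##
gen 11: ..#.#.
..#..#
..###.
##..##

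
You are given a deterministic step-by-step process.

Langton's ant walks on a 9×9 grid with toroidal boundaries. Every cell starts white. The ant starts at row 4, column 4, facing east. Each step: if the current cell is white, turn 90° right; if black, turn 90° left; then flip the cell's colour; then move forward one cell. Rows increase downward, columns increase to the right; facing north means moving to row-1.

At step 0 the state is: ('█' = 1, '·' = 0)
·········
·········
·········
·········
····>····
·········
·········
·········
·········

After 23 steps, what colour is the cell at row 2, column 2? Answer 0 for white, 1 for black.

1

[0] ·········
·········
·········
·········
····>····
·········
·········
·········
·········
[1] ·········
·········
·········
·········
····█····
····v····
·········
·········
·········
[2] ·········
·········
·········
·········
····█····
···<█····
·········
·········
·········
[3] ·········
·········
·········
·········
···^█····
···██····
·········
·········
·········
[4] ·········
·········
·········
·········
···█>····
···██····
·········
·········
·········
[5] ·········
·········
·········
····^····
···█·····
···██····
·········
·········
·········
[6] ·········
·········
·········
····█>···
···█·····
···██····
·········
·········
·········
[7] ·········
·········
·········
····██···
···█·v···
···██····
·········
·········
·········
[8] ·········
·········
·········
····██···
···█<█···
···██····
·········
·········
·········
[9] ·········
·········
·········
····^█···
···███···
···██····
·········
·········
·········
[10] ·········
·········
·········
···<·█···
···███···
···██····
·········
·········
·········
[11] ·········
·········
···^·····
···█·█···
···███···
···██····
·········
·········
·········
[12] ·········
·········
···█>····
···█·█···
···███···
···██····
·········
·········
·········
[13] ·········
·········
···██····
···█v█···
···███···
···██····
·········
·········
·········
[14] ·········
·········
···██····
···<██···
···███···
···██····
·········
·········
·········
[15] ·········
·········
···██····
····██···
···v██···
···██····
·········
·········
·········
[16] ·········
·········
···██····
····██···
····>█···
···██····
·········
·········
·········
[17] ·········
·········
···██····
····^█···
·····█···
···██····
·········
·········
·········
[18] ·········
·········
···██····
···<·█···
·····█···
···██····
·········
·········
·········
[19] ·········
·········
···^█····
···█·█···
·····█···
···██····
·········
·········
·········
[20] ·········
·········
··<·█····
···█·█···
·····█···
···██····
·········
·········
·········
[21] ·········
··^······
··█·█····
···█·█···
·····█···
···██····
·········
·········
·········
[22] ·········
··█>·····
··█·█····
···█·█···
·····█···
···██····
·········
·········
·········
[23] ·········
··██·····
··█v█····
···█·█···
·····█···
···██····
·········
·········
·········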